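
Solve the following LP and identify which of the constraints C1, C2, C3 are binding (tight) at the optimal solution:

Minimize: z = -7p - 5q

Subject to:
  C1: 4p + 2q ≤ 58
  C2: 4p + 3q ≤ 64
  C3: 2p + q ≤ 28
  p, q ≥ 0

At p = 10, q = 8, compute slack b - a·x for each constraint:
  C1: 58 − 56 = 2  (slack)
  C2: 64 − 64 = 0  (binding)
  C3: 28 − 28 = 0  (binding)

Optimal: p = 10, q = 8
Binding: C2, C3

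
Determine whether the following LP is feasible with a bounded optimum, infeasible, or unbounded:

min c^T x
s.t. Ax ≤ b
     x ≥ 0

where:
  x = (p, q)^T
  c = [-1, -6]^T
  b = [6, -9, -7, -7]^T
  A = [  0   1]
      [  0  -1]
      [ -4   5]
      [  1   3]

Infeasible (no feasible solution exists)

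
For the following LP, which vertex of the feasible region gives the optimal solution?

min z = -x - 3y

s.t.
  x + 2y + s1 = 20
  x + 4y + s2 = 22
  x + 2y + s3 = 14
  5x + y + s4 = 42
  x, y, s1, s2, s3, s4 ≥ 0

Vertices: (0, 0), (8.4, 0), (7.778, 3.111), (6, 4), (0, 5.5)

Evaluate the objective at each vertex of the feasible region:
  z(0, 0) = 0
  z(8.4, 0) = -8.4
  z(7.778, 3.111) = -17.11
  z(6, 4) = -18  ←
  z(0, 5.5) = -16.5
The minimum is at x = 6, y = 4.

(6, 4)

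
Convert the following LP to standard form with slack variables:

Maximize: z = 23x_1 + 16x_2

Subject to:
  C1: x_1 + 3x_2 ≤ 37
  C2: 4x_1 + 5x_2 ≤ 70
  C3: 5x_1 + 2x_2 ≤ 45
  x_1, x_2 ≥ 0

max z = 23x_1 + 16x_2

s.t.
  x_1 + 3x_2 + s1 = 37
  4x_1 + 5x_2 + s2 = 70
  5x_1 + 2x_2 + s3 = 45
  x_1, x_2, s1, s2, s3 ≥ 0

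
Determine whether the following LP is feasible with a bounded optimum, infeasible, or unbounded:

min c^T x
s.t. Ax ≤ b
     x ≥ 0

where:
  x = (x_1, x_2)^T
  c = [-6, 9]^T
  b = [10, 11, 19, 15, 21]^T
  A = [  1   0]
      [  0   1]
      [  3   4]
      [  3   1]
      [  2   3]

Feasible with a bounded optimal solution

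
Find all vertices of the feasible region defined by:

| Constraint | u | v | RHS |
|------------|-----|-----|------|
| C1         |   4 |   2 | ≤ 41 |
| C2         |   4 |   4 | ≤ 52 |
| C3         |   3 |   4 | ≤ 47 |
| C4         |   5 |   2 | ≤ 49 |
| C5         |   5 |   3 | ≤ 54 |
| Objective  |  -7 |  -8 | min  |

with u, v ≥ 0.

(0, 0), (9.8, 0), (8, 4.5), (7.5, 5.5), (5, 8), (0, 11.75)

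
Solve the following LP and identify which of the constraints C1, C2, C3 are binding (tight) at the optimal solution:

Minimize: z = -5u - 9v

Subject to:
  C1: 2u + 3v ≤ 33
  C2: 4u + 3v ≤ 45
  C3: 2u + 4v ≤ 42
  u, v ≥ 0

At u = 3, v = 9, compute slack b - a·x for each constraint:
  C1: 33 − 33 = 0  (binding)
  C2: 45 − 39 = 6  (slack)
  C3: 42 − 42 = 0  (binding)

Optimal: u = 3, v = 9
Binding: C1, C3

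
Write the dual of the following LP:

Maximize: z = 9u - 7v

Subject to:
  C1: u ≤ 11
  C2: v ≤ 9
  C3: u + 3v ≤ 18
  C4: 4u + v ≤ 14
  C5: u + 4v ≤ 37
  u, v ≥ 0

Primal max cᵀx s.t. Ax ≤ b, x ≥ 0  →  Dual min bᵀy s.t. Aᵀy ≥ c, y ≥ 0.

Minimize: z = 11y1 + 9y2 + 18y3 + 14y4 + 37y5

Subject to:
  y1 + y3 + 4y4 + y5 ≥ 9
  y2 + 3y3 + y4 + 4y5 ≥ -7
  y1, y2, y3, y4, y5 ≥ 0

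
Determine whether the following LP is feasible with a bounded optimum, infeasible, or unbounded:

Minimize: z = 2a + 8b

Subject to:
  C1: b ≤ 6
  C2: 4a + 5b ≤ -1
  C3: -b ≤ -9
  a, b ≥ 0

Infeasible (no feasible solution exists)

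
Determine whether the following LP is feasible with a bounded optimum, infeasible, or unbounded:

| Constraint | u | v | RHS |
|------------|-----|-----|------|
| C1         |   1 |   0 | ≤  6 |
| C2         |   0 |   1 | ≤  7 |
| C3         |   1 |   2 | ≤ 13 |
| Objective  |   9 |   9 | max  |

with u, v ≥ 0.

Feasible with a bounded optimal solution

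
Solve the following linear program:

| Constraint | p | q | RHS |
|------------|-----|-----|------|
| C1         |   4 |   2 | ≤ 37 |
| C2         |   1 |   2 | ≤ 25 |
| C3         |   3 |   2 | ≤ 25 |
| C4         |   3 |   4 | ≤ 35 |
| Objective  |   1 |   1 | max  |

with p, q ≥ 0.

Evaluate the objective at each vertex of the feasible region:
  z(0, 0) = 0
  z(8.333, 0) = 8.333
  z(5, 5) = 10  ←
  z(0, 8.75) = 8.75
The maximum is at p = 5, q = 5.

p = 5, q = 5, z = 10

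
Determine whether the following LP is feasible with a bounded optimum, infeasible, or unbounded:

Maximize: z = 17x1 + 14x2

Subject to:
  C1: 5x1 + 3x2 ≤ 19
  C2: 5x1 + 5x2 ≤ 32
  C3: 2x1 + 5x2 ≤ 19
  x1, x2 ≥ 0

Feasible with a bounded optimal solution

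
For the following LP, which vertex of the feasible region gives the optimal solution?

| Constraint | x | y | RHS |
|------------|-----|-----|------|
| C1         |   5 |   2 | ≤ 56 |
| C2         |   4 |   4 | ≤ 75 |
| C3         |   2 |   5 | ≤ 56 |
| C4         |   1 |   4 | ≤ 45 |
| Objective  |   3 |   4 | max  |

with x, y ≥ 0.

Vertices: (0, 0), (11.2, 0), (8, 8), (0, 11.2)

Evaluate the objective at each vertex of the feasible region:
  z(0, 0) = 0
  z(11.2, 0) = 33.6
  z(8, 8) = 56  ←
  z(0, 11.2) = 44.8
The maximum is at x = 8, y = 8.

(8, 8)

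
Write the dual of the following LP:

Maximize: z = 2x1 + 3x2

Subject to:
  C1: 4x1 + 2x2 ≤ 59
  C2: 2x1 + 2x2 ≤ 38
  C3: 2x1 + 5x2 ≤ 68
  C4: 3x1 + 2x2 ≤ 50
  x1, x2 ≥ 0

Primal max cᵀx s.t. Ax ≤ b, x ≥ 0  →  Dual min bᵀy s.t. Aᵀy ≥ c, y ≥ 0.

Minimize: z = 59y1 + 38y2 + 68y3 + 50y4

Subject to:
  4y1 + 2y2 + 2y3 + 3y4 ≥ 2
  2y1 + 2y2 + 5y3 + 2y4 ≥ 3
  y1, y2, y3, y4 ≥ 0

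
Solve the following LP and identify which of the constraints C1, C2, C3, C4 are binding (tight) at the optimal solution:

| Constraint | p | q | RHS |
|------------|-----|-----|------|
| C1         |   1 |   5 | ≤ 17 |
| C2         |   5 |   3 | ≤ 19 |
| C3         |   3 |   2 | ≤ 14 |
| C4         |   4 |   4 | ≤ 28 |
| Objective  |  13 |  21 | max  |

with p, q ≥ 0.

At p = 2, q = 3, compute slack b - a·x for each constraint:
  C1: 17 − 17 = 0  (binding)
  C2: 19 − 19 = 0  (binding)
  C3: 14 − 12 = 2  (slack)
  C4: 28 − 20 = 8  (slack)

Optimal: p = 2, q = 3
Binding: C1, C2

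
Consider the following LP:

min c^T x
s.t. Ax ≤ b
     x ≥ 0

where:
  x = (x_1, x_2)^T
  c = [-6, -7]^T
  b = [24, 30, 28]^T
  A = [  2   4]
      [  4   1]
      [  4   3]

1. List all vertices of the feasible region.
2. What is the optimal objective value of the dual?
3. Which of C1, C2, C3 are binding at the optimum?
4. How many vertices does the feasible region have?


1. (0, 0), (7, 0), (4, 4), (0, 6)
2. -52
3. C1, C3
4. 4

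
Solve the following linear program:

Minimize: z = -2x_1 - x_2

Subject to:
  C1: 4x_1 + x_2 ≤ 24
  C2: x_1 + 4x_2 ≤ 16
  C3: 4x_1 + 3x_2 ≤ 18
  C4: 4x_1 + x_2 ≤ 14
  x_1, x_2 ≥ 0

Evaluate the objective at each vertex of the feasible region:
  z(0, 0) = 0
  z(3.5, 0) = -7
  z(3, 2) = -8  ←
  z(1.846, 3.538) = -7.231
  z(0, 4) = -4
The minimum is at x_1 = 3, x_2 = 2.

x_1 = 3, x_2 = 2, z = -8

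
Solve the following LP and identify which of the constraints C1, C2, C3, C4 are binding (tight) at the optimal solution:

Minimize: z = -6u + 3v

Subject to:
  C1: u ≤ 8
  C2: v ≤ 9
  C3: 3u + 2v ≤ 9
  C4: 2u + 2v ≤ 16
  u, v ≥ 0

At u = 3, v = 0, compute slack b - a·x for each constraint:
  C1: 8 − 3 = 5  (slack)
  C2: 9 − 0 = 9  (slack)
  C3: 9 − 9 = 0  (binding)
  C4: 16 − 6 = 10  (slack)

Optimal: u = 3, v = 0
Binding: C3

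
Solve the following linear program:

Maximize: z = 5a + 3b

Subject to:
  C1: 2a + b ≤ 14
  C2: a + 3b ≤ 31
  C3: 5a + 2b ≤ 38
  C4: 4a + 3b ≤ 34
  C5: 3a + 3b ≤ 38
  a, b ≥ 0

Evaluate the objective at each vertex of the feasible region:
  z(0, 0) = 0
  z(7, 0) = 35
  z(4, 6) = 38  ←
  z(1, 10) = 35
  z(0, 10.33) = 31
The maximum is at a = 4, b = 6.

a = 4, b = 6, z = 38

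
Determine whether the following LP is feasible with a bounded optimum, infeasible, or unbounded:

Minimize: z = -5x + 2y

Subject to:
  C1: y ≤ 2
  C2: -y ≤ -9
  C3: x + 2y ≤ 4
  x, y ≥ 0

Infeasible (no feasible solution exists)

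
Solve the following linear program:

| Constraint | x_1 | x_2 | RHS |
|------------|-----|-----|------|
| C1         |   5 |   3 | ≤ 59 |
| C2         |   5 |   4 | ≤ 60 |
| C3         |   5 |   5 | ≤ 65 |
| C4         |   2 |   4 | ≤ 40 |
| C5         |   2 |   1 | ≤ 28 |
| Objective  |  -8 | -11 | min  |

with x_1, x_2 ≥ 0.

Evaluate the objective at each vertex of the feasible region:
  z(0, 0) = 0
  z(11.8, 0) = -94.4
  z(11.2, 1) = -100.6
  z(8, 5) = -119
  z(6, 7) = -125  ←
  z(0, 10) = -110
The minimum is at x_1 = 6, x_2 = 7.

x_1 = 6, x_2 = 7, z = -125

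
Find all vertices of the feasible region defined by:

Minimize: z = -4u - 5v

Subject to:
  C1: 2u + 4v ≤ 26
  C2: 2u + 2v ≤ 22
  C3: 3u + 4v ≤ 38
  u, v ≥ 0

(0, 0), (11, 0), (9, 2), (0, 6.5)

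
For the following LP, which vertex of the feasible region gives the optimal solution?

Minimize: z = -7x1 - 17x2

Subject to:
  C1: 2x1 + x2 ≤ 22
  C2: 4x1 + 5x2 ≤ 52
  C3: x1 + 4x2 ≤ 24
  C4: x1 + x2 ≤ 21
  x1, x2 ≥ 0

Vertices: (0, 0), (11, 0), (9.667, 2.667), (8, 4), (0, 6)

Evaluate the objective at each vertex of the feasible region:
  z(0, 0) = 0
  z(11, 0) = -77
  z(9.667, 2.667) = -113
  z(8, 4) = -124  ←
  z(0, 6) = -102
The minimum is at x1 = 8, x2 = 4.

(8, 4)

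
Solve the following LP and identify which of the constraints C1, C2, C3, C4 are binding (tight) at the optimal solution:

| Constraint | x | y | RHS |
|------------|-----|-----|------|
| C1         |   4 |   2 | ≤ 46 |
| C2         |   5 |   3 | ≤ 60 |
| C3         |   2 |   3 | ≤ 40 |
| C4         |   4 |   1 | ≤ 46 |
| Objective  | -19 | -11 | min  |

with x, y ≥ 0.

At x = 9, y = 5, compute slack b - a·x for each constraint:
  C1: 46 − 46 = 0  (binding)
  C2: 60 − 60 = 0  (binding)
  C3: 40 − 33 = 7  (slack)
  C4: 46 − 41 = 5  (slack)

Optimal: x = 9, y = 5
Binding: C1, C2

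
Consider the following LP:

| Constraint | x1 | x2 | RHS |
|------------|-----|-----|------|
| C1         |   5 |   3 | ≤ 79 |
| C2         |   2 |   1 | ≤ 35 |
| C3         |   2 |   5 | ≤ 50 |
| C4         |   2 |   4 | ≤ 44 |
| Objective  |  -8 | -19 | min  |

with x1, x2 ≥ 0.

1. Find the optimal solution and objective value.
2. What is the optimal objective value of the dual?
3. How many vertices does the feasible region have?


1. x1 = 10, x2 = 6, z = -194
2. -194
3. 5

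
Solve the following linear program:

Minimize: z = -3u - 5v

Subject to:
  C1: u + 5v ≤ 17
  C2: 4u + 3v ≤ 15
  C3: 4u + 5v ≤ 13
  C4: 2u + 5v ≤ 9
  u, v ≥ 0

Evaluate the objective at each vertex of the feasible region:
  z(0, 0) = 0
  z(3.25, 0) = -9.75
  z(2, 1) = -11  ←
  z(0, 1.8) = -9
The minimum is at u = 2, v = 1.

u = 2, v = 1, z = -11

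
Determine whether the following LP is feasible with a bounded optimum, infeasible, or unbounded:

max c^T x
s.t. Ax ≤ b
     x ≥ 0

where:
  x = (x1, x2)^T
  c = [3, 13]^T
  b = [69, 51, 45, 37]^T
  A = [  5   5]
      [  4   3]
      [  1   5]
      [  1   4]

Feasible with a bounded optimal solution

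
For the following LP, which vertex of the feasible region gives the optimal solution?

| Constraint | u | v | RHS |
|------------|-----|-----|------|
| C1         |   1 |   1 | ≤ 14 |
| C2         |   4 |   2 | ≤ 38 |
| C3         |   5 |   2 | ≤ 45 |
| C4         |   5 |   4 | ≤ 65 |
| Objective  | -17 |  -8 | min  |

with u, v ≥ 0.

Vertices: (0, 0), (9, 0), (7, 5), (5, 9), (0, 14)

Evaluate the objective at each vertex of the feasible region:
  z(0, 0) = 0
  z(9, 0) = -153
  z(7, 5) = -159  ←
  z(5, 9) = -157
  z(0, 14) = -112
The minimum is at u = 7, v = 5.

(7, 5)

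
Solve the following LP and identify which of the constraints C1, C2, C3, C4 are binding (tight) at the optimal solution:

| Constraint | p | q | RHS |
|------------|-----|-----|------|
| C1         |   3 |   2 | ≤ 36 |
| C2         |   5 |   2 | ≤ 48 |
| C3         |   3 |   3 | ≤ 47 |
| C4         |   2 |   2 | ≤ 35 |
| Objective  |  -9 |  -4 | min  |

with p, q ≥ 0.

At p = 6, q = 9, compute slack b - a·x for each constraint:
  C1: 36 − 36 = 0  (binding)
  C2: 48 − 48 = 0  (binding)
  C3: 47 − 45 = 2  (slack)
  C4: 35 − 30 = 5  (slack)

Optimal: p = 6, q = 9
Binding: C1, C2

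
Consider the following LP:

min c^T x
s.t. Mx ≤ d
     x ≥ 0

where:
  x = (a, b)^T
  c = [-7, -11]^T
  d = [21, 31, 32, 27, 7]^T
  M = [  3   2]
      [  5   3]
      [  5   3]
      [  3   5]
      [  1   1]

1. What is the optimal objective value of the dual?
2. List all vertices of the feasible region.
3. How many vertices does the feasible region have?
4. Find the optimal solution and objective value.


1. -61
2. (0, 0), (6.2, 0), (5, 2), (4, 3), (0, 5.4)
3. 5
4. a = 4, b = 3, z = -61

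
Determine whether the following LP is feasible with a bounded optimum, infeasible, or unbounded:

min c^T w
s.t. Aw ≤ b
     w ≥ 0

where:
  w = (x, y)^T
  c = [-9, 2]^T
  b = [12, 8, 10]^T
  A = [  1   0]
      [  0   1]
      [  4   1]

Feasible with a bounded optimal solution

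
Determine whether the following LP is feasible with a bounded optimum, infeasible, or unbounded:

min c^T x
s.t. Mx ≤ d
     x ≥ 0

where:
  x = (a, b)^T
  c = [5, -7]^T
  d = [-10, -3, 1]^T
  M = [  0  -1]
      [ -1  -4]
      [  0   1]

Infeasible (no feasible solution exists)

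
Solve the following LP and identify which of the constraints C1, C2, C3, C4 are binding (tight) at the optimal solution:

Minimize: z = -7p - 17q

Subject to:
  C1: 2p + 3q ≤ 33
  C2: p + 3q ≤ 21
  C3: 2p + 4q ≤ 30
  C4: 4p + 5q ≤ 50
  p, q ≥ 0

At p = 3, q = 6, compute slack b - a·x for each constraint:
  C1: 33 − 24 = 9  (slack)
  C2: 21 − 21 = 0  (binding)
  C3: 30 − 30 = 0  (binding)
  C4: 50 − 42 = 8  (slack)

Optimal: p = 3, q = 6
Binding: C2, C3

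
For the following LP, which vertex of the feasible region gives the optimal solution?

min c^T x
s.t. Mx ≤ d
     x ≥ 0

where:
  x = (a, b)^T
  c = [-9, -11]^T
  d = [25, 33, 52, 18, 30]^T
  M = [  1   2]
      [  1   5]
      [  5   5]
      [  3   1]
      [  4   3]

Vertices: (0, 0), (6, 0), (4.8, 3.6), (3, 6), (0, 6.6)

Evaluate the objective at each vertex of the feasible region:
  z(0, 0) = 0
  z(6, 0) = -54
  z(4.8, 3.6) = -82.8
  z(3, 6) = -93  ←
  z(0, 6.6) = -72.6
The minimum is at a = 3, b = 6.

(3, 6)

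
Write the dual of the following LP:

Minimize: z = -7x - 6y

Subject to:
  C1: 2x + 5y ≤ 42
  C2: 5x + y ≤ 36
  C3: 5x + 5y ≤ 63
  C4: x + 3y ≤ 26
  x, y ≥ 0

Primal min cᵀx s.t. Ax ≤ b, x ≥ 0  →  Dual max −bᵀy s.t. Aᵀy ≥ −c, y ≥ 0.

Maximize: z = -42y1 - 36y2 - 63y3 - 26y4

Subject to:
  2y1 + 5y2 + 5y3 + y4 ≥ 7
  5y1 + y2 + 5y3 + 3y4 ≥ 6
  y1, y2, y3, y4 ≥ 0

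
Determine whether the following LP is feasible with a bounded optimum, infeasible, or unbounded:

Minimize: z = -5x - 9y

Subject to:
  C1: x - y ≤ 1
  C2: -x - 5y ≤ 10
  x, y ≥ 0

Unbounded (objective can decrease without bound)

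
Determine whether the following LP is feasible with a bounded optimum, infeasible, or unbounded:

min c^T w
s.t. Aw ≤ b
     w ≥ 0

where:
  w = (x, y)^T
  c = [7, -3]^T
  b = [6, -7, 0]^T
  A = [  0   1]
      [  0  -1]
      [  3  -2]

Infeasible (no feasible solution exists)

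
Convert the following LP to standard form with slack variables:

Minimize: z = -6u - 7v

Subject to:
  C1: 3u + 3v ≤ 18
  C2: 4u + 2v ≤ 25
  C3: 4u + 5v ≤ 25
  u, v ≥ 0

min z = -6u - 7v

s.t.
  3u + 3v + s1 = 18
  4u + 2v + s2 = 25
  4u + 5v + s3 = 25
  u, v, s1, s2, s3 ≥ 0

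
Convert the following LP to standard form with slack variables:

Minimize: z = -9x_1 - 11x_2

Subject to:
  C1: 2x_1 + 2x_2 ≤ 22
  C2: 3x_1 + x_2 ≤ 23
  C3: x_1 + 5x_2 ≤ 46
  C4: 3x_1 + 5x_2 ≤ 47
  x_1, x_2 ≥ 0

min z = -9x_1 - 11x_2

s.t.
  2x_1 + 2x_2 + s1 = 22
  3x_1 + x_2 + s2 = 23
  x_1 + 5x_2 + s3 = 46
  3x_1 + 5x_2 + s4 = 47
  x_1, x_2, s1, s2, s3, s4 ≥ 0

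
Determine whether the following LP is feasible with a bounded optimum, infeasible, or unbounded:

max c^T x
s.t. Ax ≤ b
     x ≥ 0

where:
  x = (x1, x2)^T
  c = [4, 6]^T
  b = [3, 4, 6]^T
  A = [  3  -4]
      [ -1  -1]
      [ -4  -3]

Unbounded (objective can increase without bound)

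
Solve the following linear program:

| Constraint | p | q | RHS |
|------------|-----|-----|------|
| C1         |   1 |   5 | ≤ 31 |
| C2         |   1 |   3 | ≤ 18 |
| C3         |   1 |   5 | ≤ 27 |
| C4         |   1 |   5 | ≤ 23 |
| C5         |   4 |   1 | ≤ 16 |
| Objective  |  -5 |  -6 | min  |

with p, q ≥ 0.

Evaluate the objective at each vertex of the feasible region:
  z(0, 0) = 0
  z(4, 0) = -20
  z(3, 4) = -39  ←
  z(0, 4.6) = -27.6
The minimum is at p = 3, q = 4.

p = 3, q = 4, z = -39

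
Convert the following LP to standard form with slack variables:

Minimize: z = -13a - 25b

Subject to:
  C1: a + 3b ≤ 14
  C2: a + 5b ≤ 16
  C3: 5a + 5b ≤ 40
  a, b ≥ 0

min z = -13a - 25b

s.t.
  a + 3b + s1 = 14
  a + 5b + s2 = 16
  5a + 5b + s3 = 40
  a, b, s1, s2, s3 ≥ 0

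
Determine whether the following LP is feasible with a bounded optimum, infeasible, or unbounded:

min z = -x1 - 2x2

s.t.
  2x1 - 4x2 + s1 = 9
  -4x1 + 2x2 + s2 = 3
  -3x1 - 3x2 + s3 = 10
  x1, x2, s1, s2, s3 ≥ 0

Unbounded (objective can decrease without bound)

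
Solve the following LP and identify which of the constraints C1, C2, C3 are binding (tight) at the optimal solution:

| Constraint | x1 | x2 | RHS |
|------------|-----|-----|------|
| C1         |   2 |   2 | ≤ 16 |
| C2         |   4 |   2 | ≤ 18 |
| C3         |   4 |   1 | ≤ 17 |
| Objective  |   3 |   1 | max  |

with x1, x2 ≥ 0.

At x1 = 4, x2 = 1, compute slack b - a·x for each constraint:
  C1: 16 − 10 = 6  (slack)
  C2: 18 − 18 = 0  (binding)
  C3: 17 − 17 = 0  (binding)

Optimal: x1 = 4, x2 = 1
Binding: C2, C3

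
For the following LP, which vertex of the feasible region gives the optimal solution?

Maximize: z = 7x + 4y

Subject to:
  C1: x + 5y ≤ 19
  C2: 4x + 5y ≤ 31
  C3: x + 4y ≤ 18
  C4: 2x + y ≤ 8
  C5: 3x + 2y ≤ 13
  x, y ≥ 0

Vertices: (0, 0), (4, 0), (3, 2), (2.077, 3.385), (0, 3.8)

Evaluate the objective at each vertex of the feasible region:
  z(0, 0) = 0
  z(4, 0) = 28
  z(3, 2) = 29  ←
  z(2.077, 3.385) = 28.08
  z(0, 3.8) = 15.2
The maximum is at x = 3, y = 2.

(3, 2)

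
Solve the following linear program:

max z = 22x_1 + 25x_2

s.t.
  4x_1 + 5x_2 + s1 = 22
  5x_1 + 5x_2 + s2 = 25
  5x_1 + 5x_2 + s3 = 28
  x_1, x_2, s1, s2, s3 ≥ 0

Evaluate the objective at each vertex of the feasible region:
  z(0, 0) = 0
  z(5, 0) = 110
  z(3, 2) = 116  ←
  z(0, 4.4) = 110
The maximum is at x_1 = 3, x_2 = 2.

x_1 = 3, x_2 = 2, z = 116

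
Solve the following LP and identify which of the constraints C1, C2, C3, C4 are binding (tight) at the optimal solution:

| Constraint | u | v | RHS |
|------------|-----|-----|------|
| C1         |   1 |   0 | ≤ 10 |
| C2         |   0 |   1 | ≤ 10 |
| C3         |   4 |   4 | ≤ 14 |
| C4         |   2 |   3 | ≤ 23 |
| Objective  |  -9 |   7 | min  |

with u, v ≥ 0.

At u = 3.5, v = 0, compute slack b - a·x for each constraint:
  C1: 10 − 3.5 = 6.5  (slack)
  C2: 10 − 0 = 10  (slack)
  C3: 14 − 14 = 0  (binding)
  C4: 23 − 7 = 16  (slack)

Optimal: u = 3.5, v = 0
Binding: C3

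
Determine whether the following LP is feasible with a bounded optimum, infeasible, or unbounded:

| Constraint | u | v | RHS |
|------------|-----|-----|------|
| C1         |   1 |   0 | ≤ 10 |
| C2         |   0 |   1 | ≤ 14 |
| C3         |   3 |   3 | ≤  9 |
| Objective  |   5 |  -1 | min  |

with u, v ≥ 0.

Feasible with a bounded optimal solution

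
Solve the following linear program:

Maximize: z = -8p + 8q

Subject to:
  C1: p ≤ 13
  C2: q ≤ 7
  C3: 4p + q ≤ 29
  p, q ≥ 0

Evaluate the objective at each vertex of the feasible region:
  z(0, 0) = 0
  z(7.25, 0) = -58
  z(5.5, 7) = 12
  z(0, 7) = 56  ←
The maximum is at p = 0, q = 7.

p = 0, q = 7, z = 56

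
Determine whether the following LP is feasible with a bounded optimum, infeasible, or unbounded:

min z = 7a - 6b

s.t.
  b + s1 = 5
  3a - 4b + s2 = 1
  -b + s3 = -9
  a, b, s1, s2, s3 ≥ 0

Infeasible (no feasible solution exists)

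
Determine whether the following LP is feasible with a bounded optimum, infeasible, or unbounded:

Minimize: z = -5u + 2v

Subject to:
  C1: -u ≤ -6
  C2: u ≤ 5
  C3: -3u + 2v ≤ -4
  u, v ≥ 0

Infeasible (no feasible solution exists)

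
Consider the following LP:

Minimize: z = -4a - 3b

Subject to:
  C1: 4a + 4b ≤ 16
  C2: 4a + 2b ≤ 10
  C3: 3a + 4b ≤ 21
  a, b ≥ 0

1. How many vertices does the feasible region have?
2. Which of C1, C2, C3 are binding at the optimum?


1. 4
2. C1, C2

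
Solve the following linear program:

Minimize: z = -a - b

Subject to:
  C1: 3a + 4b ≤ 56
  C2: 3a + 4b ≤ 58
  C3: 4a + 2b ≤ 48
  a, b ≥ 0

Evaluate the objective at each vertex of the feasible region:
  z(0, 0) = 0
  z(12, 0) = -12
  z(8, 8) = -16  ←
  z(0, 14) = -14
The minimum is at a = 8, b = 8.

a = 8, b = 8, z = -16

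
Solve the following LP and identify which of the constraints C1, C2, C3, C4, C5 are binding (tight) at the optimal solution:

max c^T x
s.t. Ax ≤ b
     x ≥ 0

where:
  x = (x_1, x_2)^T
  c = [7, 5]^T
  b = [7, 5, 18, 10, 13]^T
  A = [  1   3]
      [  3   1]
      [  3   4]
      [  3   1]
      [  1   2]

At x_1 = 1, x_2 = 2, compute slack b - a·x for each constraint:
  C1: 7 − 7 = 0  (binding)
  C2: 5 − 5 = 0  (binding)
  C3: 18 − 11 = 7  (slack)
  C4: 10 − 5 = 5  (slack)
  C5: 13 − 5 = 8  (slack)

Optimal: x_1 = 1, x_2 = 2
Binding: C1, C2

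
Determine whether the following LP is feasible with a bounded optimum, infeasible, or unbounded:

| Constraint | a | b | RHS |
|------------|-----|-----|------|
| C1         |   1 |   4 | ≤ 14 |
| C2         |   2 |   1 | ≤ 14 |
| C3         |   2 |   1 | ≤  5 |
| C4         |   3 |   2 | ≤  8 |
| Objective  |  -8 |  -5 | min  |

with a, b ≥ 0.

Feasible with a bounded optimal solution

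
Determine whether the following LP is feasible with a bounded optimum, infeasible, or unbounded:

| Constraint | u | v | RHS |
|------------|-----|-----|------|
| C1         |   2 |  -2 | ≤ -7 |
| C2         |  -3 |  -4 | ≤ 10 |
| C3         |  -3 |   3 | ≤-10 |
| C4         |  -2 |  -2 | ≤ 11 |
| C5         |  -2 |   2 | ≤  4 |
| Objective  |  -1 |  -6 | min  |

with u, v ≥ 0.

Infeasible (no feasible solution exists)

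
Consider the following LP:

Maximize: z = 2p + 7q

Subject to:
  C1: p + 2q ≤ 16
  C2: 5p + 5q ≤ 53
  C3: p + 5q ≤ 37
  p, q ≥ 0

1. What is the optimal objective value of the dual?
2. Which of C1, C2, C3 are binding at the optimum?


1. 53
2. C1, C3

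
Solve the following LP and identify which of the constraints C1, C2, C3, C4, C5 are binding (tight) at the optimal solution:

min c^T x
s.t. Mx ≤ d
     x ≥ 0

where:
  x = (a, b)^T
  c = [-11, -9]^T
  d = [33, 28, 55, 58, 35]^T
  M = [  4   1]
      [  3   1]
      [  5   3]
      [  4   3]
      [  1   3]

At a = 5, b = 10, compute slack b - a·x for each constraint:
  C1: 33 − 30 = 3  (slack)
  C2: 28 − 25 = 3  (slack)
  C3: 55 − 55 = 0  (binding)
  C4: 58 − 50 = 8  (slack)
  C5: 35 − 35 = 0  (binding)

Optimal: a = 5, b = 10
Binding: C3, C5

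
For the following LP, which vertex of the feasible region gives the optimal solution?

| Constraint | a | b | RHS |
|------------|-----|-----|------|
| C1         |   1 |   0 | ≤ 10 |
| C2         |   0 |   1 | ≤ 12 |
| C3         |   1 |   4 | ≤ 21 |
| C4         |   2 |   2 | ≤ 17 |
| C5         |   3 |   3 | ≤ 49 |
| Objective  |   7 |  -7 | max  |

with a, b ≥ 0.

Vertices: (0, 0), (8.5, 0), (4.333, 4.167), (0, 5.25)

Evaluate the objective at each vertex of the feasible region:
  z(0, 0) = 0
  z(8.5, 0) = 59.5  ←
  z(4.333, 4.167) = 1.167
  z(0, 5.25) = -36.75
The maximum is at a = 8.5, b = 0.

(8.5, 0)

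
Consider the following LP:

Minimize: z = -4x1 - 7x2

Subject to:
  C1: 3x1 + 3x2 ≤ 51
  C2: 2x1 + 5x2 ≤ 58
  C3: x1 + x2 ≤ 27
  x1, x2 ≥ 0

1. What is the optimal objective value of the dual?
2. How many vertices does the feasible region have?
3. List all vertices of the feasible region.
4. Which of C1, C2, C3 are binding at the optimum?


1. -92
2. 4
3. (0, 0), (17, 0), (9, 8), (0, 11.6)
4. C1, C2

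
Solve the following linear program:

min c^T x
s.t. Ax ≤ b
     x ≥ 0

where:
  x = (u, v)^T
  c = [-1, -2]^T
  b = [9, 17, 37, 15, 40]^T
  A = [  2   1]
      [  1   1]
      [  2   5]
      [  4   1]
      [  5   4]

Evaluate the objective at each vertex of the feasible region:
  z(0, 0) = 0
  z(3.75, 0) = -3.75
  z(3, 3) = -9
  z(1, 7) = -15  ←
  z(0, 7.4) = -14.8
The minimum is at u = 1, v = 7.

u = 1, v = 7, z = -15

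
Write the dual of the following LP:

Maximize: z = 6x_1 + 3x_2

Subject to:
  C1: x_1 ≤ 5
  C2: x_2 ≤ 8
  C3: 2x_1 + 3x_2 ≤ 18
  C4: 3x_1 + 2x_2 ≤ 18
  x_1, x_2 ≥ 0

Primal max cᵀx s.t. Ax ≤ b, x ≥ 0  →  Dual min bᵀy s.t. Aᵀy ≥ c, y ≥ 0.

Minimize: z = 5y1 + 8y2 + 18y3 + 18y4

Subject to:
  y1 + 2y3 + 3y4 ≥ 6
  y2 + 3y3 + 2y4 ≥ 3
  y1, y2, y3, y4 ≥ 0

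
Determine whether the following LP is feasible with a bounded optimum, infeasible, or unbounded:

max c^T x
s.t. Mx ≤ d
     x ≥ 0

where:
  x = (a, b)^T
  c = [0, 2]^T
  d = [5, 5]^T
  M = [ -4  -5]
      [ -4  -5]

Unbounded (objective can increase without bound)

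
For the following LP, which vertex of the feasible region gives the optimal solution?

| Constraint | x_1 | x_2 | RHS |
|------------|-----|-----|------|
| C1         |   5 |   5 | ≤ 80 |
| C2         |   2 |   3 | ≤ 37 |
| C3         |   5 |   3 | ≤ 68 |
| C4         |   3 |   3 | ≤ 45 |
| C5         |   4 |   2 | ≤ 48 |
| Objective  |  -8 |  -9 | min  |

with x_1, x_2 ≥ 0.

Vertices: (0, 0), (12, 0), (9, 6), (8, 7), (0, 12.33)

Evaluate the objective at each vertex of the feasible region:
  z(0, 0) = 0
  z(12, 0) = -96
  z(9, 6) = -126
  z(8, 7) = -127  ←
  z(0, 12.33) = -111
The minimum is at x_1 = 8, x_2 = 7.

(8, 7)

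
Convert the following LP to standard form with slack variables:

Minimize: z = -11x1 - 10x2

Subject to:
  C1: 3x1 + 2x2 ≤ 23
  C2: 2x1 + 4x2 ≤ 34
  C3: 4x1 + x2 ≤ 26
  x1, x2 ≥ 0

min z = -11x1 - 10x2

s.t.
  3x1 + 2x2 + s1 = 23
  2x1 + 4x2 + s2 = 34
  4x1 + x2 + s3 = 26
  x1, x2, s1, s2, s3 ≥ 0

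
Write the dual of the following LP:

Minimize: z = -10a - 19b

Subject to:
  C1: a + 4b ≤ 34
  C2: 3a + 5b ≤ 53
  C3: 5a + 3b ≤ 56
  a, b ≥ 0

Primal min cᵀx s.t. Ax ≤ b, x ≥ 0  →  Dual max −bᵀy s.t. Aᵀy ≥ −c, y ≥ 0.

Maximize: z = -34y1 - 53y2 - 56y3

Subject to:
  y1 + 3y2 + 5y3 ≥ 10
  4y1 + 5y2 + 3y3 ≥ 19
  y1, y2, y3 ≥ 0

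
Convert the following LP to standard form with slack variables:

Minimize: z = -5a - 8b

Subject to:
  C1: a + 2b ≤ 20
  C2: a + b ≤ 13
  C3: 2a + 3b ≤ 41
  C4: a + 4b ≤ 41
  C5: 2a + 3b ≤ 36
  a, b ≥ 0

min z = -5a - 8b

s.t.
  a + 2b + s1 = 20
  a + b + s2 = 13
  2a + 3b + s3 = 41
  a + 4b + s4 = 41
  2a + 3b + s5 = 36
  a, b, s1, s2, s3, s4, s5 ≥ 0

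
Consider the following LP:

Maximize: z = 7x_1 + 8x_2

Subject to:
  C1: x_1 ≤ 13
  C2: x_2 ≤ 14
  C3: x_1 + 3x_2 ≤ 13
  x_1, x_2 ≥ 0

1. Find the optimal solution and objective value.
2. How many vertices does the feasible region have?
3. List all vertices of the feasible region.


1. x_1 = 13, x_2 = 0, z = 91
2. 3
3. (0, 0), (13, 0), (0, 4.333)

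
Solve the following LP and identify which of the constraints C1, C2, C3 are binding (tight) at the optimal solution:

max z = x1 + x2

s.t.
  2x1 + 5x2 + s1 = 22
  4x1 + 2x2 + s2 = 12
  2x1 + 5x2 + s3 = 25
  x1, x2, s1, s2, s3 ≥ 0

At x1 = 1, x2 = 4, compute slack b - a·x for each constraint:
  C1: 22 − 22 = 0  (binding)
  C2: 12 − 12 = 0  (binding)
  C3: 25 − 22 = 3  (slack)

Optimal: x1 = 1, x2 = 4
Binding: C1, C2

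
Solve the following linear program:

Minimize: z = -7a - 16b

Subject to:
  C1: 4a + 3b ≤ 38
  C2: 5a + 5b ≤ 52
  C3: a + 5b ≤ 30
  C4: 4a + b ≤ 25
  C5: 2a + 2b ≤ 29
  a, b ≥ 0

Evaluate the objective at each vertex of the feasible region:
  z(0, 0) = 0
  z(6.25, 0) = -43.75
  z(5, 5) = -115  ←
  z(0, 6) = -96
The minimum is at a = 5, b = 5.

a = 5, b = 5, z = -115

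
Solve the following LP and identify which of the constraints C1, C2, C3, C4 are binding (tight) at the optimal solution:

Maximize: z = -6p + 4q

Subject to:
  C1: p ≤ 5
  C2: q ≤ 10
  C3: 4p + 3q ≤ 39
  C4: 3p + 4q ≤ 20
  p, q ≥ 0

At p = 0, q = 5, compute slack b - a·x for each constraint:
  C1: 5 − 0 = 5  (slack)
  C2: 10 − 5 = 5  (slack)
  C3: 39 − 15 = 24  (slack)
  C4: 20 − 20 = 0  (binding)

Optimal: p = 0, q = 5
Binding: C4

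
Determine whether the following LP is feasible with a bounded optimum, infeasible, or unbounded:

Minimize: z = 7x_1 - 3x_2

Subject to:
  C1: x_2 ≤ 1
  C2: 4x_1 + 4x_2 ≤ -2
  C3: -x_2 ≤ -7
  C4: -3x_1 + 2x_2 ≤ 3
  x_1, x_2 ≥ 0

Infeasible (no feasible solution exists)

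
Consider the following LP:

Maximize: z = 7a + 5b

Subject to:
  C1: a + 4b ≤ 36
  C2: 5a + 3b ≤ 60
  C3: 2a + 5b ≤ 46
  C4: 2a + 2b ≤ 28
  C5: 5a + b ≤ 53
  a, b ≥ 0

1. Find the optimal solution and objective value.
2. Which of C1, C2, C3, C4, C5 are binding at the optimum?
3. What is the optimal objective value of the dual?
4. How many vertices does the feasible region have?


1. a = 9, b = 5, z = 88
2. C2, C4
3. 88
4. 7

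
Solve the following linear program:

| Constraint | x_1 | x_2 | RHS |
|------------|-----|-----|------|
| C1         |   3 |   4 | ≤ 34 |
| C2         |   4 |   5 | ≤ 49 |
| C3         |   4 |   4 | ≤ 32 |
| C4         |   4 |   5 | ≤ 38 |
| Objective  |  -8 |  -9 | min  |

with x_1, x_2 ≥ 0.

Evaluate the objective at each vertex of the feasible region:
  z(0, 0) = 0
  z(8, 0) = -64
  z(2, 6) = -70  ←
  z(0, 7.6) = -68.4
The minimum is at x_1 = 2, x_2 = 6.

x_1 = 2, x_2 = 6, z = -70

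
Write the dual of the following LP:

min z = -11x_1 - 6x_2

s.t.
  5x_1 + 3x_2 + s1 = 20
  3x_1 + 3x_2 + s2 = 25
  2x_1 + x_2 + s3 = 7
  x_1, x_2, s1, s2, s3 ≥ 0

Primal min cᵀx s.t. Ax ≤ b, x ≥ 0  →  Dual max −bᵀy s.t. Aᵀy ≥ −c, y ≥ 0.

Maximize: z = -20y1 - 25y2 - 7y3

Subject to:
  5y1 + 3y2 + 2y3 ≥ 11
  3y1 + 3y2 + y3 ≥ 6
  y1, y2, y3 ≥ 0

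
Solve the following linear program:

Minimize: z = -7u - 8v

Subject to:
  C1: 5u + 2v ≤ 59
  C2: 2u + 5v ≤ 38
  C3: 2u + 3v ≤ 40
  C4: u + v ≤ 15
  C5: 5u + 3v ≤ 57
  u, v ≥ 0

Evaluate the objective at each vertex of the feasible region:
  z(0, 0) = 0
  z(11.4, 0) = -79.8
  z(9, 4) = -95  ←
  z(0, 7.6) = -60.8
The minimum is at u = 9, v = 4.

u = 9, v = 4, z = -95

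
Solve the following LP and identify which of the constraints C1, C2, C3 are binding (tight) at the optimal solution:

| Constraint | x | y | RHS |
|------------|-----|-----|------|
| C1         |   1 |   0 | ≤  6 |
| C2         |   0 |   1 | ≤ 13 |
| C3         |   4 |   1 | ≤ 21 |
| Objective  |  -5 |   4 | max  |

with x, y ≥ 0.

At x = 0, y = 13, compute slack b - a·x for each constraint:
  C1: 6 − 0 = 6  (slack)
  C2: 13 − 13 = 0  (binding)
  C3: 21 − 13 = 8  (slack)

Optimal: x = 0, y = 13
Binding: C2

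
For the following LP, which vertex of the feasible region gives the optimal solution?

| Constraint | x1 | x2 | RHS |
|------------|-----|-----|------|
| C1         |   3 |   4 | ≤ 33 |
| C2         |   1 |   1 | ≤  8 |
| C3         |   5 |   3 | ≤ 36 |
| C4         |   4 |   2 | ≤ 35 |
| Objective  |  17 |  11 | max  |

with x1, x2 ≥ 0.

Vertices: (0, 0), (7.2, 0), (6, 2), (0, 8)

Evaluate the objective at each vertex of the feasible region:
  z(0, 0) = 0
  z(7.2, 0) = 122.4
  z(6, 2) = 124  ←
  z(0, 8) = 88
The maximum is at x1 = 6, x2 = 2.

(6, 2)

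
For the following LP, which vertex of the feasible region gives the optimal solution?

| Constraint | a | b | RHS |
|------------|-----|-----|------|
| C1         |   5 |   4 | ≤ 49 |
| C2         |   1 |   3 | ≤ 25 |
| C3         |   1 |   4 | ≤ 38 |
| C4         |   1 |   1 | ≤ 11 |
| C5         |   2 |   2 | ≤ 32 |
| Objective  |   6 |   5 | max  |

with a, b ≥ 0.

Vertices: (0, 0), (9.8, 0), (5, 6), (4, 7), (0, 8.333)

Evaluate the objective at each vertex of the feasible region:
  z(0, 0) = 0
  z(9.8, 0) = 58.8
  z(5, 6) = 60  ←
  z(4, 7) = 59
  z(0, 8.333) = 41.67
The maximum is at a = 5, b = 6.

(5, 6)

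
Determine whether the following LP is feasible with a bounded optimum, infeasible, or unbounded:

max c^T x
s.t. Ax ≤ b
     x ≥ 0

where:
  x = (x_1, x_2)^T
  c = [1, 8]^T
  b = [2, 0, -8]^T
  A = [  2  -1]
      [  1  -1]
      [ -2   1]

Infeasible (no feasible solution exists)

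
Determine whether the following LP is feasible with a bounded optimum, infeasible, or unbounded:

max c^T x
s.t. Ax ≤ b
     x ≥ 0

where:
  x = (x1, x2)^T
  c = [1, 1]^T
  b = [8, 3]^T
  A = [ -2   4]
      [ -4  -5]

Unbounded (objective can increase without bound)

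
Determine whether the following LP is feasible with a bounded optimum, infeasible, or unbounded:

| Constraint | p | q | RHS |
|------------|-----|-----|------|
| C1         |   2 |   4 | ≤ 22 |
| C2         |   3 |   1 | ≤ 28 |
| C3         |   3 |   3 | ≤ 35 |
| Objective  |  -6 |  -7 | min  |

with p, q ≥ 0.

Feasible with a bounded optimal solution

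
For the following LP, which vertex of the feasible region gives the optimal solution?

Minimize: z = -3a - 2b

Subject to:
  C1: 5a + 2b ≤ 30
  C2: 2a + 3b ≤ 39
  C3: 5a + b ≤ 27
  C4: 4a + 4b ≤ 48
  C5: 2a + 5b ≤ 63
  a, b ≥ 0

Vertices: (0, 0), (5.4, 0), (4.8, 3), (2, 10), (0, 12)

Evaluate the objective at each vertex of the feasible region:
  z(0, 0) = 0
  z(5.4, 0) = -16.2
  z(4.8, 3) = -20.4
  z(2, 10) = -26  ←
  z(0, 12) = -24
The minimum is at a = 2, b = 10.

(2, 10)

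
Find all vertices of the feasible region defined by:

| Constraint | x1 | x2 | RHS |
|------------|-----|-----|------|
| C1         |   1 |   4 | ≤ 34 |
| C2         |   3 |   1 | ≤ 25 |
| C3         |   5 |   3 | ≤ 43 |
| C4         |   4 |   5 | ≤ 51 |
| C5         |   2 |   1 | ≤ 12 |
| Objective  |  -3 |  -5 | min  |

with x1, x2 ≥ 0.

(0, 0), (6, 0), (2, 8), (0, 8.5)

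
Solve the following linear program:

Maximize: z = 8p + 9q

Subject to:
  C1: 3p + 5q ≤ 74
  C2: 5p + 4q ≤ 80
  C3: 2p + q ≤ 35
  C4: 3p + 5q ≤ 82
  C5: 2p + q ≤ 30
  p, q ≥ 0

Evaluate the objective at each vertex of the feasible region:
  z(0, 0) = 0
  z(15, 0) = 120
  z(13.33, 3.333) = 136.7
  z(8, 10) = 154  ←
  z(0, 14.8) = 133.2
The maximum is at p = 8, q = 10.

p = 8, q = 10, z = 154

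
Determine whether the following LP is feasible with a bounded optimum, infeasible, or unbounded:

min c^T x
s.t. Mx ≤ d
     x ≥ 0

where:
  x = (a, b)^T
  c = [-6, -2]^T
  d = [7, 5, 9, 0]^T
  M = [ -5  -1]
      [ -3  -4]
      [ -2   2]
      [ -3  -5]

Unbounded (objective can decrease without bound)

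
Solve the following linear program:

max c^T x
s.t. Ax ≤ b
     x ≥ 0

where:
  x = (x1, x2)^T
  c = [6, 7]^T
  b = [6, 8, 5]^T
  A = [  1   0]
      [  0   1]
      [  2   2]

Evaluate the objective at each vertex of the feasible region:
  z(0, 0) = 0
  z(2.5, 0) = 15
  z(0, 2.5) = 17.5  ←
The maximum is at x1 = 0, x2 = 2.5.

x1 = 0, x2 = 2.5, z = 17.5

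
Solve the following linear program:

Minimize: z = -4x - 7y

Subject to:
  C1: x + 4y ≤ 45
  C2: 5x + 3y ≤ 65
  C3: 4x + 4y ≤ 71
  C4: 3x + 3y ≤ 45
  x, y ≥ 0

Evaluate the objective at each vertex of the feasible region:
  z(0, 0) = 0
  z(13, 0) = -52
  z(10, 5) = -75
  z(5, 10) = -90  ←
  z(0, 11.25) = -78.75
The minimum is at x = 5, y = 10.

x = 5, y = 10, z = -90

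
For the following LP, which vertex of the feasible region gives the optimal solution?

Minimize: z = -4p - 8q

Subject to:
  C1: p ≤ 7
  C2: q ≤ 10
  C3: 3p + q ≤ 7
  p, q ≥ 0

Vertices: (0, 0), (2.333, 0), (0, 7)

Evaluate the objective at each vertex of the feasible region:
  z(0, 0) = 0
  z(2.333, 0) = -9.333
  z(0, 7) = -56  ←
The minimum is at p = 0, q = 7.

(0, 7)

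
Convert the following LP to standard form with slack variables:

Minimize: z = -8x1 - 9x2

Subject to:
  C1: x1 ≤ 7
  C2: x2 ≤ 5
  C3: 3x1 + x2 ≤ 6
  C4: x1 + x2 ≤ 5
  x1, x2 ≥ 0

min z = -8x1 - 9x2

s.t.
  x1 + s1 = 7
  x2 + s2 = 5
  3x1 + x2 + s3 = 6
  x1 + x2 + s4 = 5
  x1, x2, s1, s2, s3, s4 ≥ 0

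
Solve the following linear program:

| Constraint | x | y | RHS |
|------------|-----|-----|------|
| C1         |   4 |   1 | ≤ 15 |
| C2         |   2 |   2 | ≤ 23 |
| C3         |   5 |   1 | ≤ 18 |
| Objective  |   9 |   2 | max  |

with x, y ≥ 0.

Evaluate the objective at each vertex of the feasible region:
  z(0, 0) = 0
  z(3.6, 0) = 32.4
  z(3, 3) = 33  ←
  z(1.167, 10.33) = 31.17
  z(0, 11.5) = 23
The maximum is at x = 3, y = 3.

x = 3, y = 3, z = 33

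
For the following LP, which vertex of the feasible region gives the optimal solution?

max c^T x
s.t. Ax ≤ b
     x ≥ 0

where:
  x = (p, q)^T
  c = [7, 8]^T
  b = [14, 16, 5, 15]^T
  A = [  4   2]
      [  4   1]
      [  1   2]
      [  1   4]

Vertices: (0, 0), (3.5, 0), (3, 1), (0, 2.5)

Evaluate the objective at each vertex of the feasible region:
  z(0, 0) = 0
  z(3.5, 0) = 24.5
  z(3, 1) = 29  ←
  z(0, 2.5) = 20
The maximum is at p = 3, q = 1.

(3, 1)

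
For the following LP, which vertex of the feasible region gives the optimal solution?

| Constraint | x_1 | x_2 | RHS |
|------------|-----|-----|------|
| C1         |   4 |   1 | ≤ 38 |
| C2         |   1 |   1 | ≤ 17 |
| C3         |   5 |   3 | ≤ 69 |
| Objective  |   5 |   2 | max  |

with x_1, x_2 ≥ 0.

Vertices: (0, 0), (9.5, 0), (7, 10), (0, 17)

Evaluate the objective at each vertex of the feasible region:
  z(0, 0) = 0
  z(9.5, 0) = 47.5
  z(7, 10) = 55  ←
  z(0, 17) = 34
The maximum is at x_1 = 7, x_2 = 10.

(7, 10)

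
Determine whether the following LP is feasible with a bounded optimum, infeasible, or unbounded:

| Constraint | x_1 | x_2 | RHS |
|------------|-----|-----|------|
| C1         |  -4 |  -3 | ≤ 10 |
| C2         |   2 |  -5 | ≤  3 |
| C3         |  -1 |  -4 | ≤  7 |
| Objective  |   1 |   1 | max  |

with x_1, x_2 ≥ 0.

Unbounded (objective can increase without bound)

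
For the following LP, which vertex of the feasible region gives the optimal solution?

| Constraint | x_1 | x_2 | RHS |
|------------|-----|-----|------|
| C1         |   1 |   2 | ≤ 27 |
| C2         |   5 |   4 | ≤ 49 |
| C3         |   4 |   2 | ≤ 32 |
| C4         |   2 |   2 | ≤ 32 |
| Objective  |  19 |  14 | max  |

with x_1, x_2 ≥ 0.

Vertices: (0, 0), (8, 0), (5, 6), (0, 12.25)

Evaluate the objective at each vertex of the feasible region:
  z(0, 0) = 0
  z(8, 0) = 152
  z(5, 6) = 179  ←
  z(0, 12.25) = 171.5
The maximum is at x_1 = 5, x_2 = 6.

(5, 6)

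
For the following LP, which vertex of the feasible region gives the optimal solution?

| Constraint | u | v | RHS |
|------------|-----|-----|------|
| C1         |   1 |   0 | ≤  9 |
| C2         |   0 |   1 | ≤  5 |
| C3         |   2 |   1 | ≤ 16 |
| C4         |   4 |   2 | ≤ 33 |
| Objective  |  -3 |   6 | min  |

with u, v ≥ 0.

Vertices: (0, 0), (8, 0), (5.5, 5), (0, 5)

Evaluate the objective at each vertex of the feasible region:
  z(0, 0) = 0
  z(8, 0) = -24  ←
  z(5.5, 5) = 13.5
  z(0, 5) = 30
The minimum is at u = 8, v = 0.

(8, 0)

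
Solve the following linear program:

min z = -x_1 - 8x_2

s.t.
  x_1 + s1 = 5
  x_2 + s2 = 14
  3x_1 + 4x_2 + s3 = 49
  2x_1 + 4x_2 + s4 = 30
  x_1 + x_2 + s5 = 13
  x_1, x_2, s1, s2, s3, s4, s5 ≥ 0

Evaluate the objective at each vertex of the feasible region:
  z(0, 0) = 0
  z(5, 0) = -5
  z(5, 5) = -45
  z(0, 7.5) = -60  ←
The minimum is at x_1 = 0, x_2 = 7.5.

x_1 = 0, x_2 = 7.5, z = -60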